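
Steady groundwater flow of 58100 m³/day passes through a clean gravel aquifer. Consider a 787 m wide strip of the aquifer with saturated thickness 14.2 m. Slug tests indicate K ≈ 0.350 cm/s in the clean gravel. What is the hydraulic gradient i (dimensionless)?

Convert K: 0.350 cm/s × 864 = 302.4 m/day.
Cross-sectional area A = 787 × 14.2 = 11175 m².
From Q = K·A·i, i = Q / (K·A) = 58100 / (302.4 × 11175) = 0.01719.

0.0172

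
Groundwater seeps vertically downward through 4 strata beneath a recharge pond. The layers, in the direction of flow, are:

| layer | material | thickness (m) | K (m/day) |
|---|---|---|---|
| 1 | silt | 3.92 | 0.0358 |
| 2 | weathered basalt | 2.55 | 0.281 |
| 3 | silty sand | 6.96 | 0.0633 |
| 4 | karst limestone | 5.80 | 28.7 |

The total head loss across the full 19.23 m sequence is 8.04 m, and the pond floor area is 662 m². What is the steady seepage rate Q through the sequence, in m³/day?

23.3

Flow is perpendicular to layering, so the layers act in series and the equivalent K is the thickness-weighted harmonic mean.
Total thickness L = 3.92 + 2.55 + 6.96 + 5.80 = 19.23 m.
Σ(b_i/K_i) = 3.92/0.0358 + 2.55/0.281 + 6.96/0.0633 + 5.80/28.7 = 228.7 d.
K_eq = L / Σ(b_i/K_i) = 19.23 / 228.7 = 0.08407 m/day.
Q = K_eq · A · (Δh/L) = 0.08407 × 662 × (8.04/19.23) = 23.27 m³/day.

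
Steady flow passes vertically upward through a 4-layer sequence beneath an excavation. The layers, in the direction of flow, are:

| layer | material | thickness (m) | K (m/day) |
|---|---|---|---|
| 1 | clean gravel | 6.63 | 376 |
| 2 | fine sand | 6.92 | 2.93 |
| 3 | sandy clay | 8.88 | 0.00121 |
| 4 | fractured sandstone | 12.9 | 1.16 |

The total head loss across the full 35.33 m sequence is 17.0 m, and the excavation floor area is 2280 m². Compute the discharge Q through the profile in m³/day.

5.27

Flow is perpendicular to layering, so the layers act in series and the equivalent K is the thickness-weighted harmonic mean.
Total thickness L = 6.63 + 6.92 + 8.88 + 12.9 = 35.33 m.
Σ(b_i/K_i) = 6.63/376 + 6.92/2.93 + 8.88/0.00121 + 12.9/1.16 = 7352 d.
K_eq = L / Σ(b_i/K_i) = 35.33 / 7352 = 0.004805 m/day.
Q = K_eq · A · (Δh/L) = 0.004805 × 2280 × (17.0/35.33) = 5.272 m³/day.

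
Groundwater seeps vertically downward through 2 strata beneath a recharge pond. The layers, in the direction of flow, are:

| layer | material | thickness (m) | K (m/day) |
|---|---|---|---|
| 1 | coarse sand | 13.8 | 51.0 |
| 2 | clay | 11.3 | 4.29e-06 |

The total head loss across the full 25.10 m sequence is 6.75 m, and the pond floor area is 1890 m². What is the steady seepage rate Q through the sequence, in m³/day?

Flow is perpendicular to layering, so the layers act in series and the equivalent K is the thickness-weighted harmonic mean.
Total thickness L = 13.8 + 11.3 = 25.10 m.
Σ(b_i/K_i) = 13.8/51.0 + 11.3/4.29e-06 = 2.634e+06 d.
K_eq = L / Σ(b_i/K_i) = 25.10 / 2.634e+06 = 9.529e-06 m/day.
Q = K_eq · A · (Δh/L) = 9.529e-06 × 1890 × (6.75/25.10) = 0.004843 m³/day.

0.00484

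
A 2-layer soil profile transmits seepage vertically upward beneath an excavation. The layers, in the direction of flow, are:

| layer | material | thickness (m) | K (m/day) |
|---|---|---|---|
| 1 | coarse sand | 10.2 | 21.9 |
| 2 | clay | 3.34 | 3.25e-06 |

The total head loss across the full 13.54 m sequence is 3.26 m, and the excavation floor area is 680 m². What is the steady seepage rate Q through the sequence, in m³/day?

Flow is perpendicular to layering, so the layers act in series and the equivalent K is the thickness-weighted harmonic mean.
Total thickness L = 10.2 + 3.34 = 13.54 m.
Σ(b_i/K_i) = 10.2/21.9 + 3.34/3.25e-06 = 1.028e+06 d.
K_eq = L / Σ(b_i/K_i) = 13.54 / 1.028e+06 = 1.318e-05 m/day.
Q = K_eq · A · (Δh/L) = 1.318e-05 × 680 × (3.26/13.54) = 0.002157 m³/day.

0.00216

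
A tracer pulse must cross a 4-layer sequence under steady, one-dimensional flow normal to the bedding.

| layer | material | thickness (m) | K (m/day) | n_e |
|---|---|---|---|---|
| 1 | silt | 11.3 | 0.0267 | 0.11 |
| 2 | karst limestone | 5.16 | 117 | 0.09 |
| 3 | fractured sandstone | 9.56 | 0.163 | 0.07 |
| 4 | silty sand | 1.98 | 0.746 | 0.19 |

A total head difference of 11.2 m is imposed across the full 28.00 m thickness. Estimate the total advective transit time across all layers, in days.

119

With flow normal to the layers, continuity requires the same specific discharge q through every layer.
Σ(b_i/K_i) = 11.3/0.0267 + 5.16/117 + 9.56/0.163 + 1.98/0.746 = 484.6 d.
q = Δh / Σ(b_i/K_i) = 11.2 / 484.6 = 0.02311 m/day.
In each layer the seepage velocity is v_i = q/n_i, so the layer transit time is t_i = b_i·n_i / q:
  layer 1 (silt): t_1 = 11.3 × 0.11 / 0.02311 = 53.78 d
  layer 2 (karst limestone): t_2 = 5.16 × 0.09 / 0.02311 = 20.09 d
  layer 3 (fractured sandstone): t_3 = 9.56 × 0.07 / 0.02311 = 28.95 d
  layer 4 (silty sand): t_4 = 1.98 × 0.19 / 0.02311 = 16.28 d
Total t = Σ t_i = 119.1 days.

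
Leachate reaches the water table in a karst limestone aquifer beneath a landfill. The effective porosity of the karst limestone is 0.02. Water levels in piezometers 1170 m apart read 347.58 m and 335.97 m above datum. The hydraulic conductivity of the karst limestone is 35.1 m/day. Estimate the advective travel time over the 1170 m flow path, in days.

67.2

Hydraulic gradient i = (347.58 − 335.97) / 1170 = 11.61 / 1170 = 0.009923.
Darcy flux q = K · i = 35.10 × 0.009923 = 0.3483 m/day.
Seepage velocity v = q / n_e = 0.3483 / 0.02 = 17.41 m/day.
Travel time t = L / v = 1170 / 17.41 = 67.18 days.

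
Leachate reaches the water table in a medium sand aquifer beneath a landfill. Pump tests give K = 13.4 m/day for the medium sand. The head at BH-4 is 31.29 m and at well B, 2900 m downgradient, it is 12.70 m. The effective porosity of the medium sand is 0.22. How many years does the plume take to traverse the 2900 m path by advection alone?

Hydraulic gradient i = (31.29 − 12.70) / 2900 = 18.59 / 2900 = 0.006410.
Darcy flux q = K · i = 13.40 × 0.006410 = 0.08590 m/day.
Seepage velocity v = q / n_e = 0.08590 / 0.22 = 0.3904 m/day.
Travel time t = L / v = 2900 / 0.3904 = 7427 days = 20.34 years.

20.3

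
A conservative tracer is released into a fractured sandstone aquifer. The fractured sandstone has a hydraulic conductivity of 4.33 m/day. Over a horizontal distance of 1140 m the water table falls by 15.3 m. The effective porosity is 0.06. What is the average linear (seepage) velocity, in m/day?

0.969

Hydraulic gradient i = Δh / L = 15.3 / 1140 = 0.01342.
Darcy flux q = K · i = 4.330 × 0.01342 = 0.05811 m/day.
Seepage velocity v = q / n_e = 0.05811 / 0.06 = 0.9686 m/day.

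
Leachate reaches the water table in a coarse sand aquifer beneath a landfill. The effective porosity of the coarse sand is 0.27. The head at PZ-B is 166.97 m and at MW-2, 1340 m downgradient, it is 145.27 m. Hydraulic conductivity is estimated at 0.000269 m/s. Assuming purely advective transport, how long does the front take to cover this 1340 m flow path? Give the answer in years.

Convert K: 0.000269 m/s × 86400 = 23.24 m/day.
Hydraulic gradient i = (166.97 − 145.27) / 1340 = 21.7 / 1340 = 0.01619.
Darcy flux q = K · i = 23.24 × 0.01619 = 0.3764 m/day.
Seepage velocity v = q / n_e = 0.3764 / 0.27 = 1.394 m/day.
Travel time t = L / v = 1340 / 1.394 = 961.3 days = 2.632 years.

2.63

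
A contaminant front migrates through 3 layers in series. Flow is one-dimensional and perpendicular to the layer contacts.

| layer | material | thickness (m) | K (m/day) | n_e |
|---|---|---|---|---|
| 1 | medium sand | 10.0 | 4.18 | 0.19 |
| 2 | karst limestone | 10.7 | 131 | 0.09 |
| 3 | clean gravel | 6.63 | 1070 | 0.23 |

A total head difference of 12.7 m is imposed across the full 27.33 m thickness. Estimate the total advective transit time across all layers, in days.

With flow normal to the layers, continuity requires the same specific discharge q through every layer.
Σ(b_i/K_i) = 10.0/4.18 + 10.7/131 + 6.63/1070 = 2.480 d.
q = Δh / Σ(b_i/K_i) = 12.7 / 2.480 = 5.121 m/day.
In each layer the seepage velocity is v_i = q/n_i, so the layer transit time is t_i = b_i·n_i / q:
  layer 1 (medium sand): t_1 = 10.0 × 0.19 / 5.121 = 0.3711 d
  layer 2 (karst limestone): t_2 = 10.7 × 0.09 / 5.121 = 0.1881 d
  layer 3 (clean gravel): t_3 = 6.63 × 0.23 / 5.121 = 0.2978 d
Total t = Σ t_i = 0.8569 days.

0.857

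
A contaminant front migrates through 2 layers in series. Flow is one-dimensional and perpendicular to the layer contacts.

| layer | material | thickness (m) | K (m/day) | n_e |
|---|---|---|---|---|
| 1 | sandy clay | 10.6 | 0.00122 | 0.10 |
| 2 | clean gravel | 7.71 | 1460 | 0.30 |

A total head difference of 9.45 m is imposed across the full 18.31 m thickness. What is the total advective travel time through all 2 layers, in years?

8.49

With flow normal to the layers, continuity requires the same specific discharge q through every layer.
Σ(b_i/K_i) = 10.6/0.00122 + 7.71/1460 = 8689 d.
q = Δh / Σ(b_i/K_i) = 9.45 / 8689 = 0.001088 m/day.
In each layer the seepage velocity is v_i = q/n_i, so the layer transit time is t_i = b_i·n_i / q:
  layer 1 (sandy clay): t_1 = 10.6 × 0.10 / 0.001088 = 974.6 d
  layer 2 (clean gravel): t_2 = 7.71 × 0.30 / 0.001088 = 2127 d
Total t = Σ t_i = 3101 days = 8.491 years.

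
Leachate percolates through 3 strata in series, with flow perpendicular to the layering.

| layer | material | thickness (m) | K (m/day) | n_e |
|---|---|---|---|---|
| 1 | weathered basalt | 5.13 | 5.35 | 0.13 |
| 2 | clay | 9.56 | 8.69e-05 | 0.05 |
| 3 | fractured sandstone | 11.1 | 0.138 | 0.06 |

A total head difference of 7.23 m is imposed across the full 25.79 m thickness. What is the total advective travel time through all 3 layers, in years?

75.5

With flow normal to the layers, continuity requires the same specific discharge q through every layer.
Σ(b_i/K_i) = 5.13/5.35 + 9.56/8.69e-05 + 11.1/0.138 = 1.101e+05 d.
q = Δh / Σ(b_i/K_i) = 7.23 / 1.101e+05 = 6.567e-05 m/day.
In each layer the seepage velocity is v_i = q/n_i, so the layer transit time is t_i = b_i·n_i / q:
  layer 1 (weathered basalt): t_1 = 5.13 × 0.13 / 6.567e-05 = 10155 d
  layer 2 (clay): t_2 = 9.56 × 0.05 / 6.567e-05 = 7279 d
  layer 3 (fractured sandstone): t_3 = 11.1 × 0.06 / 6.567e-05 = 10141 d
Total t = Σ t_i = 27575 days = 75.50 years.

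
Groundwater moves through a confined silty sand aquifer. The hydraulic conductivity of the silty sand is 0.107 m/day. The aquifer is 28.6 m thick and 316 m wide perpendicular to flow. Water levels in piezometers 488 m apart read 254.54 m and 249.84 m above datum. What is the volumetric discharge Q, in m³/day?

Cross-sectional area A = 316 × 28.6 = 9038 m².
Hydraulic gradient i = (254.54 − 249.84) / 488 = 4.7 / 488 = 0.009631.
Darcy's law: Q = K · A · i = 0.1070 × 9038 × 0.009631 = 9.314 m³/day.

9.31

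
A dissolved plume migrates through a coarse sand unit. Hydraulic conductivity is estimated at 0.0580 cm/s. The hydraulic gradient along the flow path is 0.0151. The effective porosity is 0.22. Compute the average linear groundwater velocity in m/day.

Convert K: 0.0580 cm/s × 864 = 50.11 m/day.
Hydraulic gradient i = 0.0151.
Darcy flux q = K · i = 50.11 × 0.01510 = 0.7567 m/day.
Seepage velocity v = q / n_e = 0.7567 / 0.22 = 3.440 m/day.

3.44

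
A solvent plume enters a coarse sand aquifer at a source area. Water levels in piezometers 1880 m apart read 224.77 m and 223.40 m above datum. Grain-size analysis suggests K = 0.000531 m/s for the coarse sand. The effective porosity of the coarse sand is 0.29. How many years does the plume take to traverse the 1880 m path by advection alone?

Convert K: 0.000531 m/s × 86400 = 45.88 m/day.
Hydraulic gradient i = (224.77 − 223.40) / 1880 = 1.37 / 1880 = 0.0007287.
Darcy flux q = K · i = 45.88 × 0.0007287 = 0.03343 m/day.
Seepage velocity v = q / n_e = 0.03343 / 0.29 = 0.1153 m/day.
Travel time t = L / v = 1880 / 0.1153 = 16307 days = 44.65 years.

44.6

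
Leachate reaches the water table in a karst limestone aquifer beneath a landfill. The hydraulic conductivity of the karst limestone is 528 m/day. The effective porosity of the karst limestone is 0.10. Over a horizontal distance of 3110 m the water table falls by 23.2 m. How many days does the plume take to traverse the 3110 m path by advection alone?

79.0

Hydraulic gradient i = Δh / L = 23.2 / 3110 = 0.007460.
Darcy flux q = K · i = 528.0 × 0.007460 = 3.939 m/day.
Seepage velocity v = q / n_e = 3.939 / 0.10 = 39.39 m/day.
Travel time t = L / v = 3110 / 39.39 = 78.96 days.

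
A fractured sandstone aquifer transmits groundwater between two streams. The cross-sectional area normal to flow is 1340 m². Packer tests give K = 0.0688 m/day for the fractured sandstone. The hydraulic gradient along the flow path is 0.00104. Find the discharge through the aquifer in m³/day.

Hydraulic gradient i = 0.00104.
Darcy's law: Q = K · A · i = 0.06880 × 1340 × 0.001040 = 0.09588 m³/day.

0.0959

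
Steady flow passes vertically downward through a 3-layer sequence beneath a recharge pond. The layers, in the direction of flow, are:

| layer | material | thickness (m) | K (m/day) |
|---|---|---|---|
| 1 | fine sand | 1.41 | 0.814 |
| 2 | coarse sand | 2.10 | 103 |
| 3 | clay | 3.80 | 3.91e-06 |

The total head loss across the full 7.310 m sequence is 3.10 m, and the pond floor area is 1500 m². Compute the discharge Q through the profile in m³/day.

0.00478

Flow is perpendicular to layering, so the layers act in series and the equivalent K is the thickness-weighted harmonic mean.
Total thickness L = 1.41 + 2.10 + 3.80 = 7.310 m.
Σ(b_i/K_i) = 1.41/0.814 + 2.10/103 + 3.80/3.91e-06 = 9.719e+05 d.
K_eq = L / Σ(b_i/K_i) = 7.310 / 9.719e+05 = 7.522e-06 m/day.
Q = K_eq · A · (Δh/L) = 7.522e-06 × 1500 × (3.10/7.310) = 0.004785 m³/day.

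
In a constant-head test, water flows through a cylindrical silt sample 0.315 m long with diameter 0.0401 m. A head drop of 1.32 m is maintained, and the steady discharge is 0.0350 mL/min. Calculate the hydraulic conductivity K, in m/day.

0.00952

Cross-sectional area A = π·(d/2)² = π × (0.0401/2)² = 0.001263 m².
Convert discharge: 0.0350 mL/min = 5.833e-10 m³/s.
Darcy's law rearranged: K = Q·L / (A·Δh) = 5.833e-10 × 0.315 / (0.001263 × 1.32) = 1.102e-07 m/s = 0.009523 m/day.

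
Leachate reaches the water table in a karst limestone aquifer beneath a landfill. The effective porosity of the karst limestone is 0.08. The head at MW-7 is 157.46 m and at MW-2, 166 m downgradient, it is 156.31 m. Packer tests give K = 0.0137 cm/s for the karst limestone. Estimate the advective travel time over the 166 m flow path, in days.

162

Convert K: 0.0137 cm/s × 864 = 11.84 m/day.
Hydraulic gradient i = (157.46 − 156.31) / 166 = 1.15 / 166 = 0.006928.
Darcy flux q = K · i = 11.84 × 0.006928 = 0.08200 m/day.
Seepage velocity v = q / n_e = 0.08200 / 0.08 = 1.025 m/day.
Travel time t = L / v = 166 / 1.025 = 161.9 days.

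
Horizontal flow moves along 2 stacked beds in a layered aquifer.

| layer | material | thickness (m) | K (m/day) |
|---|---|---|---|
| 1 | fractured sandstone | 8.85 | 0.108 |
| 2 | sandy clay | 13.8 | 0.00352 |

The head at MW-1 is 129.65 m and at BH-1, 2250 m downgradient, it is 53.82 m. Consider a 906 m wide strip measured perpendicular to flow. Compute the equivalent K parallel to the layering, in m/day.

0.0443

Flow is parallel to layering, so each bed carries its own Darcy discharge and the transmissivities add.
Σ(K_i·b_i) = 0.108×8.85 + 0.00352×13.8 = 1.004 m²/day.
Total thickness b = 22.65 m, so K_eq = Σ(K_i·b_i)/b = 0.04434 m/day.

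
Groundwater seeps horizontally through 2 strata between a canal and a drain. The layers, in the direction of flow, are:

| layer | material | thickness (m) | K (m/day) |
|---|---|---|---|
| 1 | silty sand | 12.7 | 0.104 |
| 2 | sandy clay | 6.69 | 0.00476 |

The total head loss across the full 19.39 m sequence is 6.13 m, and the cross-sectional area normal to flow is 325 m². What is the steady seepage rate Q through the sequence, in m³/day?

1.30

Flow is perpendicular to layering, so the layers act in series and the equivalent K is the thickness-weighted harmonic mean.
Total thickness L = 12.7 + 6.69 = 19.39 m.
Σ(b_i/K_i) = 12.7/0.104 + 6.69/0.00476 = 1528 d.
K_eq = L / Σ(b_i/K_i) = 19.39 / 1528 = 0.01269 m/day.
Q = K_eq · A · (Δh/L) = 0.01269 × 325 × (6.13/19.39) = 1.304 m³/day.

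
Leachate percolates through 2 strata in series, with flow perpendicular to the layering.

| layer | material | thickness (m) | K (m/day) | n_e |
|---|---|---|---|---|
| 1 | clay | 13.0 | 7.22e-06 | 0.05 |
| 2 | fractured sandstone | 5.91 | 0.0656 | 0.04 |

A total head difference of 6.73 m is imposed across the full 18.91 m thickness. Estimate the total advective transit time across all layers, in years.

649

With flow normal to the layers, continuity requires the same specific discharge q through every layer.
Σ(b_i/K_i) = 13.0/7.22e-06 + 5.91/0.0656 = 1.801e+06 d.
q = Δh / Σ(b_i/K_i) = 6.73 / 1.801e+06 = 3.738e-06 m/day.
In each layer the seepage velocity is v_i = q/n_i, so the layer transit time is t_i = b_i·n_i / q:
  layer 1 (clay): t_1 = 13.0 × 0.05 / 3.738e-06 = 1.739e+05 d
  layer 2 (fractured sandstone): t_2 = 5.91 × 0.04 / 3.738e-06 = 63250 d
Total t = Σ t_i = 2.372e+05 days = 649.3 years.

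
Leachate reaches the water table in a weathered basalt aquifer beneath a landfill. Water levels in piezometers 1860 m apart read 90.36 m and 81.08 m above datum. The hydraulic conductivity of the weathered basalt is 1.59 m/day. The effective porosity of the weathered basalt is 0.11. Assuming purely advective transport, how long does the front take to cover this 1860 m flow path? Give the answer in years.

70.6

Hydraulic gradient i = (90.36 − 81.08) / 1860 = 9.28 / 1860 = 0.004989.
Darcy flux q = K · i = 1.590 × 0.004989 = 0.007933 m/day.
Seepage velocity v = q / n_e = 0.007933 / 0.11 = 0.07212 m/day.
Travel time t = L / v = 1860 / 0.07212 = 25791 days = 70.61 years.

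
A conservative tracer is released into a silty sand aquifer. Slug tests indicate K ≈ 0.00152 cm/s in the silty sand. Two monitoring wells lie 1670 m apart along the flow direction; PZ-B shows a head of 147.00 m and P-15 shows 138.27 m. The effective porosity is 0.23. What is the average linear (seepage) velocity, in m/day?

0.0298

Convert K: 0.00152 cm/s × 864 = 1.313 m/day.
Hydraulic gradient i = (147.00 − 138.27) / 1670 = 8.73 / 1670 = 0.005228.
Darcy flux q = K · i = 1.313 × 0.005228 = 0.006865 m/day.
Seepage velocity v = q / n_e = 0.006865 / 0.23 = 0.02985 m/day.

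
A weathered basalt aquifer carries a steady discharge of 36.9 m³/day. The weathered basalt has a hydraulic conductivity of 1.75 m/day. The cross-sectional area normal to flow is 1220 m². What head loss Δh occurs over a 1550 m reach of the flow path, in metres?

26.8

From Q = K·A·i, i = Q / (K·A) = 36.9 / (1.750 × 1220) = 0.01728.
Head loss Δh = i · L = 0.01728 × 1550 = 26.79 m.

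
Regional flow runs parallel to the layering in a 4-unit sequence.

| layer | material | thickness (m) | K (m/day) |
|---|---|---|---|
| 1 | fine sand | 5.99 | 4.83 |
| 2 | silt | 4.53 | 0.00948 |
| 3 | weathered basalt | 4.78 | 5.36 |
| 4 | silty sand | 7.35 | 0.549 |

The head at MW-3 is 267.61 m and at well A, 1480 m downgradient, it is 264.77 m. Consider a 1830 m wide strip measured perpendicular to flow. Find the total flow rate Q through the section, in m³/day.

206

Flow is parallel to layering, so each bed carries its own Darcy discharge and the transmissivities add.
Σ(K_i·b_i) = 4.83×5.99 + 0.00948×4.53 + 5.36×4.78 + 0.549×7.35 = 58.63 m²/day.
Hydraulic gradient i = (267.61 − 264.77) / 1480 = 2.84 / 1480 = 0.001919.
Q = Σ(K_i·b_i) · W · i = 58.63 × 1830 × 0.001919 = 205.9 m³/day.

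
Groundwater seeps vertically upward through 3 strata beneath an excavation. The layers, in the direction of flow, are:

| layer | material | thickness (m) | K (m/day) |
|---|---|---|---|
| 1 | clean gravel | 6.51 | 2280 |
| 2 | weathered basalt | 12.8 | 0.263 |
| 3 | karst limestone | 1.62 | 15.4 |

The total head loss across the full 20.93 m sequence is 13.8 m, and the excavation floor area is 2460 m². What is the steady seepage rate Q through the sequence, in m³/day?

696

Flow is perpendicular to layering, so the layers act in series and the equivalent K is the thickness-weighted harmonic mean.
Total thickness L = 6.51 + 12.8 + 1.62 = 20.93 m.
Σ(b_i/K_i) = 6.51/2280 + 12.8/0.263 + 1.62/15.4 = 48.78 d.
K_eq = L / Σ(b_i/K_i) = 20.93 / 48.78 = 0.4291 m/day.
Q = K_eq · A · (Δh/L) = 0.4291 × 2460 × (13.8/20.93) = 696.0 m³/day.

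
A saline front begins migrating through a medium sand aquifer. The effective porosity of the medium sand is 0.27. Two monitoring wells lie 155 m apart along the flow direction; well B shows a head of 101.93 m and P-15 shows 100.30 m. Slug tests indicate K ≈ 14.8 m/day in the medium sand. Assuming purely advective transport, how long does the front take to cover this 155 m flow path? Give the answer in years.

Hydraulic gradient i = (101.93 − 100.30) / 155 = 1.63 / 155 = 0.01052.
Darcy flux q = K · i = 14.80 × 0.01052 = 0.1556 m/day.
Seepage velocity v = q / n_e = 0.1556 / 0.27 = 0.5764 m/day.
Travel time t = L / v = 155 / 0.5764 = 268.9 days = 0.7362 years.

0.736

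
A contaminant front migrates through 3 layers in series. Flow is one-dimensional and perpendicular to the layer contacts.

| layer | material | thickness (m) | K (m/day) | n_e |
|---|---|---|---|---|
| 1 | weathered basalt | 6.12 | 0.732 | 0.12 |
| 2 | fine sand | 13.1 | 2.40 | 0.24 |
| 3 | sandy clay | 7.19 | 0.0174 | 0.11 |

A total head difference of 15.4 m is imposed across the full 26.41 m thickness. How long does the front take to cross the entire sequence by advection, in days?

129

With flow normal to the layers, continuity requires the same specific discharge q through every layer.
Σ(b_i/K_i) = 6.12/0.732 + 13.1/2.40 + 7.19/0.0174 = 427.0 d.
q = Δh / Σ(b_i/K_i) = 15.4 / 427.0 = 0.03606 m/day.
In each layer the seepage velocity is v_i = q/n_i, so the layer transit time is t_i = b_i·n_i / q:
  layer 1 (weathered basalt): t_1 = 6.12 × 0.12 / 0.03606 = 20.36 d
  layer 2 (fine sand): t_2 = 13.1 × 0.24 / 0.03606 = 87.18 d
  layer 3 (sandy clay): t_3 = 7.19 × 0.11 / 0.03606 = 21.93 d
Total t = Σ t_i = 129.5 days.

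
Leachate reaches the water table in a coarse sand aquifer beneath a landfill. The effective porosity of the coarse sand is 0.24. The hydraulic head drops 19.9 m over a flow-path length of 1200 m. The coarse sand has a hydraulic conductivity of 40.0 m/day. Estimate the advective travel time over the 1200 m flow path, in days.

Hydraulic gradient i = Δh / L = 19.9 / 1200 = 0.01658.
Darcy flux q = K · i = 40.00 × 0.01658 = 0.6633 m/day.
Seepage velocity v = q / n_e = 0.6633 / 0.24 = 2.764 m/day.
Travel time t = L / v = 1200 / 2.764 = 434.2 days.

434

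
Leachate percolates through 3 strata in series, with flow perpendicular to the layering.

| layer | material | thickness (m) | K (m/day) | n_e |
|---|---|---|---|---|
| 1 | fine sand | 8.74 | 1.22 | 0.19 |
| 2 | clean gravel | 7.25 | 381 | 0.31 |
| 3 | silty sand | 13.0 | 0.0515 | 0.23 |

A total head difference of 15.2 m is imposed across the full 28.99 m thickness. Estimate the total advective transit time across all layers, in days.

118

With flow normal to the layers, continuity requires the same specific discharge q through every layer.
Σ(b_i/K_i) = 8.74/1.22 + 7.25/381 + 13.0/0.0515 = 259.6 d.
q = Δh / Σ(b_i/K_i) = 15.2 / 259.6 = 0.05855 m/day.
In each layer the seepage velocity is v_i = q/n_i, so the layer transit time is t_i = b_i·n_i / q:
  layer 1 (fine sand): t_1 = 8.74 × 0.19 / 0.05855 = 28.36 d
  layer 2 (clean gravel): t_2 = 7.25 × 0.31 / 0.05855 = 38.39 d
  layer 3 (silty sand): t_3 = 13.0 × 0.23 / 0.05855 = 51.07 d
Total t = Σ t_i = 117.8 days.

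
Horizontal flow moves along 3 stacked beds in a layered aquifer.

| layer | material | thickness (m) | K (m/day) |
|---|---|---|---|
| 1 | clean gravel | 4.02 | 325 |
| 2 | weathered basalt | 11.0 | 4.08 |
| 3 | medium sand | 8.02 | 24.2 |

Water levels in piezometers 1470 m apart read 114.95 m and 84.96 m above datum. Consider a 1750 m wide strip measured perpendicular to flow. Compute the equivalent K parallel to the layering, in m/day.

Flow is parallel to layering, so each bed carries its own Darcy discharge and the transmissivities add.
Σ(K_i·b_i) = 325×4.02 + 4.08×11.0 + 24.2×8.02 = 1545 m²/day.
Total thickness b = 23.04 m, so K_eq = Σ(K_i·b_i)/b = 67.08 m/day.

67.1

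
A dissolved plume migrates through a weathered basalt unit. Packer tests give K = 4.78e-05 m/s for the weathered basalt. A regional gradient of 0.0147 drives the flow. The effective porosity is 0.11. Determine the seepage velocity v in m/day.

Convert K: 4.78e-05 m/s × 86400 = 4.130 m/day.
Hydraulic gradient i = 0.0147.
Darcy flux q = K · i = 4.130 × 0.01470 = 0.06071 m/day.
Seepage velocity v = q / n_e = 0.06071 / 0.11 = 0.5519 m/day.

0.552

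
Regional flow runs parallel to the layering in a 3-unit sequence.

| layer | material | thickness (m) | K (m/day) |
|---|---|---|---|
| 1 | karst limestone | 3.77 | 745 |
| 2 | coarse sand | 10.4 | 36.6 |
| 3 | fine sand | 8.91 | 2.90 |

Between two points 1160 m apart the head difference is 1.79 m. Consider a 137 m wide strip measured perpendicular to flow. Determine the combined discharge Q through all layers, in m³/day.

680

Flow is parallel to layering, so each bed carries its own Darcy discharge and the transmissivities add.
Σ(K_i·b_i) = 745×3.77 + 36.6×10.4 + 2.90×8.91 = 3215 m²/day.
Hydraulic gradient i = Δh / L = 1.79 / 1160 = 0.001543.
Q = Σ(K_i·b_i) · W · i = 3215 × 137 × 0.001543 = 679.7 m³/day.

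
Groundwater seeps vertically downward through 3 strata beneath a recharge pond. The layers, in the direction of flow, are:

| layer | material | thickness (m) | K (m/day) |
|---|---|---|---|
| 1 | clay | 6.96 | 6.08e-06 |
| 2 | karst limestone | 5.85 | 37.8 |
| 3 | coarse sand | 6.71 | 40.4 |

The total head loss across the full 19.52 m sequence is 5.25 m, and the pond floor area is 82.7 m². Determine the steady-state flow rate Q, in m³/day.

0.000379

Flow is perpendicular to layering, so the layers act in series and the equivalent K is the thickness-weighted harmonic mean.
Total thickness L = 6.96 + 5.85 + 6.71 = 19.52 m.
Σ(b_i/K_i) = 6.96/6.08e-06 + 5.85/37.8 + 6.71/40.4 = 1.145e+06 d.
K_eq = L / Σ(b_i/K_i) = 19.52 / 1.145e+06 = 1.705e-05 m/day.
Q = K_eq · A · (Δh/L) = 1.705e-05 × 82.7 × (5.25/19.52) = 0.0003793 m³/day.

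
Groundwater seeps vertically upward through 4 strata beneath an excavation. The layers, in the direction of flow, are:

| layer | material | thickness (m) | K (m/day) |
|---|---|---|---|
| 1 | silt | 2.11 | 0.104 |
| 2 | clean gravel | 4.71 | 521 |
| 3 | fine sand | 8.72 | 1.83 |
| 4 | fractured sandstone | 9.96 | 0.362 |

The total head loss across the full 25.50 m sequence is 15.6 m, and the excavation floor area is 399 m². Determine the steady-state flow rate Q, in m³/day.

Flow is perpendicular to layering, so the layers act in series and the equivalent K is the thickness-weighted harmonic mean.
Total thickness L = 2.11 + 4.71 + 8.72 + 9.96 = 25.50 m.
Σ(b_i/K_i) = 2.11/0.104 + 4.71/521 + 8.72/1.83 + 9.96/0.362 = 52.58 d.
K_eq = L / Σ(b_i/K_i) = 25.50 / 52.58 = 0.4850 m/day.
Q = K_eq · A · (Δh/L) = 0.4850 × 399 × (15.6/25.50) = 118.4 m³/day.

118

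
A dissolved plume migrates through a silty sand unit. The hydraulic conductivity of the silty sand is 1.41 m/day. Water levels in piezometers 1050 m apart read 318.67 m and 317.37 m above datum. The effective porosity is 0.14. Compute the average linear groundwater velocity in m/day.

Hydraulic gradient i = (318.67 − 317.37) / 1050 = 1.3 / 1050 = 0.001238.
Darcy flux q = K · i = 1.410 × 0.001238 = 0.001746 m/day.
Seepage velocity v = q / n_e = 0.001746 / 0.14 = 0.01247 m/day.

0.0125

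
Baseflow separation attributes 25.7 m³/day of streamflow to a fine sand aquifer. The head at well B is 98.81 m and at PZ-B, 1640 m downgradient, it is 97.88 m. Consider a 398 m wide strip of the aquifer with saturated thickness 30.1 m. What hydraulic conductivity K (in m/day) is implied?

Cross-sectional area A = 398 × 30.1 = 11980 m².
Hydraulic gradient i = (98.81 − 97.88) / 1640 = 0.93 / 1640 = 0.0005671.
From Q = K·A·i, K = Q / (A·i) = 25.7 / (11980 × 0.0005671) = 3.783 m/day.

3.78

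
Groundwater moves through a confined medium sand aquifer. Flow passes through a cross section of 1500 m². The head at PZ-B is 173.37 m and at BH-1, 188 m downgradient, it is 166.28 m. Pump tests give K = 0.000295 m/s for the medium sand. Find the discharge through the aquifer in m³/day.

Convert K: 0.000295 m/s × 86400 = 25.49 m/day.
Hydraulic gradient i = (173.37 − 166.28) / 188 = 7.09 / 188 = 0.03771.
Darcy's law: Q = K · A · i = 25.49 × 1500 × 0.03771 = 1442 m³/day.

1440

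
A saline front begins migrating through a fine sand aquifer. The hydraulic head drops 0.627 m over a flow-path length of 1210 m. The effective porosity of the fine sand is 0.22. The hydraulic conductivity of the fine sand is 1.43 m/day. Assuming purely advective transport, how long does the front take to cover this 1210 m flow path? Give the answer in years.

Hydraulic gradient i = Δh / L = 0.627 / 1210 = 0.0005182.
Darcy flux q = K · i = 1.430 × 0.0005182 = 0.0007410 m/day.
Seepage velocity v = q / n_e = 0.0007410 / 0.22 = 0.003368 m/day.
Travel time t = L / v = 1210 / 0.003368 = 3.592e+05 days = 983.6 years.

984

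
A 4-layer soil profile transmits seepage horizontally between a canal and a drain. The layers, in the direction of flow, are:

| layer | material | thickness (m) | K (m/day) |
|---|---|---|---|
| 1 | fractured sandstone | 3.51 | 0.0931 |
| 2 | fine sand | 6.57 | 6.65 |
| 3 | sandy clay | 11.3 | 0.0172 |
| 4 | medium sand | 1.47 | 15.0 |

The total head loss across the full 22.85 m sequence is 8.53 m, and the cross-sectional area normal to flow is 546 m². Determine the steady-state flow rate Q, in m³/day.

Flow is perpendicular to layering, so the layers act in series and the equivalent K is the thickness-weighted harmonic mean.
Total thickness L = 3.51 + 6.57 + 11.3 + 1.47 = 22.85 m.
Σ(b_i/K_i) = 3.51/0.0931 + 6.57/6.65 + 11.3/0.0172 + 1.47/15.0 = 695.8 d.
K_eq = L / Σ(b_i/K_i) = 22.85 / 695.8 = 0.03284 m/day.
Q = K_eq · A · (Δh/L) = 0.03284 × 546 × (8.53/22.85) = 6.694 m³/day.

6.69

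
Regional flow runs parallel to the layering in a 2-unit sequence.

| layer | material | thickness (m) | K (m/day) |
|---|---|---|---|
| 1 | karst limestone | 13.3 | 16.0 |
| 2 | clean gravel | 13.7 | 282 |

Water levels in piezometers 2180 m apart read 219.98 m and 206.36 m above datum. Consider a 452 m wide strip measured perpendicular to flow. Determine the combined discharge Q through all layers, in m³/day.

Flow is parallel to layering, so each bed carries its own Darcy discharge and the transmissivities add.
Σ(K_i·b_i) = 16.0×13.3 + 282×13.7 = 4076 m²/day.
Hydraulic gradient i = (219.98 − 206.36) / 2180 = 13.62 / 2180 = 0.006248.
Q = Σ(K_i·b_i) · W · i = 4076 × 452 × 0.006248 = 11511 m³/day.

11500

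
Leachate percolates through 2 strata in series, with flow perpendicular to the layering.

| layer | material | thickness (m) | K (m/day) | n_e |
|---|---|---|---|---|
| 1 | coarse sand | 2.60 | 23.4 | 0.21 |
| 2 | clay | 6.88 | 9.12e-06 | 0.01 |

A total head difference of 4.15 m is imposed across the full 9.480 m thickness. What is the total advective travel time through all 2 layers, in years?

With flow normal to the layers, continuity requires the same specific discharge q through every layer.
Σ(b_i/K_i) = 2.60/23.4 + 6.88/9.12e-06 = 7.544e+05 d.
q = Δh / Σ(b_i/K_i) = 4.15 / 7.544e+05 = 5.501e-06 m/day.
In each layer the seepage velocity is v_i = q/n_i, so the layer transit time is t_i = b_i·n_i / q:
  layer 1 (coarse sand): t_1 = 2.60 × 0.21 / 5.501e-06 = 99252 d
  layer 2 (clay): t_2 = 6.88 × 0.01 / 5.501e-06 = 12506 d
Total t = Σ t_i = 1.118e+05 days = 306.0 years.

306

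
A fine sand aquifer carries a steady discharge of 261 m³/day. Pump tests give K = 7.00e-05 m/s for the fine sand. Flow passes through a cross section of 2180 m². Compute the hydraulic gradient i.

Convert K: 7.00e-05 m/s × 86400 = 6.048 m/day.
From Q = K·A·i, i = Q / (K·A) = 261 / (6.048 × 2180) = 0.01980.

0.0198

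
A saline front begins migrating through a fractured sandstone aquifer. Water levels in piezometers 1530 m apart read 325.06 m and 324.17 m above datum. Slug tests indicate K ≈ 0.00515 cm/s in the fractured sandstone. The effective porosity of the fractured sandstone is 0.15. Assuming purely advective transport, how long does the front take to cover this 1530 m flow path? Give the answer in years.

243

Convert K: 0.00515 cm/s × 864 = 4.450 m/day.
Hydraulic gradient i = (325.06 − 324.17) / 1530 = 0.89 / 1530 = 0.0005817.
Darcy flux q = K · i = 4.450 × 0.0005817 = 0.002588 m/day.
Seepage velocity v = q / n_e = 0.002588 / 0.15 = 0.01726 m/day.
Travel time t = L / v = 1530 / 0.01726 = 88667 days = 242.8 years.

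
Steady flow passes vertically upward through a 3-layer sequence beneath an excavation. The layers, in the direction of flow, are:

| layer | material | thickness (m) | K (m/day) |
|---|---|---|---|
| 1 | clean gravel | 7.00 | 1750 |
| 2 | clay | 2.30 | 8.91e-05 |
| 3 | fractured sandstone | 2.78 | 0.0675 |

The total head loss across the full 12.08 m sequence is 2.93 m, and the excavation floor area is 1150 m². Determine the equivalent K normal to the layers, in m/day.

0.000467

Flow is perpendicular to layering, so the layers act in series and the equivalent K is the thickness-weighted harmonic mean.
Total thickness L = 7.00 + 2.30 + 2.78 = 12.08 m.
Σ(b_i/K_i) = 7.00/1750 + 2.30/8.91e-05 + 2.78/0.0675 = 25855 d.
K_eq = L / Σ(b_i/K_i) = 12.08 / 25855 = 0.0004672 m/day.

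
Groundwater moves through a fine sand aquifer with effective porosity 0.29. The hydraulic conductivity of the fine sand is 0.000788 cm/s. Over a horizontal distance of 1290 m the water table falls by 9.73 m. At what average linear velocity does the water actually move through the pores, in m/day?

Convert K: 0.000788 cm/s × 864 = 0.6808 m/day.
Hydraulic gradient i = Δh / L = 9.73 / 1290 = 0.007543.
Darcy flux q = K · i = 0.6808 × 0.007543 = 0.005135 m/day.
Seepage velocity v = q / n_e = 0.005135 / 0.29 = 0.01771 m/day.

0.0177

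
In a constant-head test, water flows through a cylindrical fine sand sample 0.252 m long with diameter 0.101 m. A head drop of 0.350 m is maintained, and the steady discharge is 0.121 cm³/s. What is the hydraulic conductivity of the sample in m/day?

Cross-sectional area A = π·(d/2)² = π × (0.101/2)² = 0.008012 m².
Convert discharge: 0.121 cm³/s = 1.210e-07 m³/s.
Darcy's law rearranged: K = Q·L / (A·Δh) = 1.210e-07 × 0.252 / (0.008012 × 0.350) = 1.087e-05 m/s = 0.9395 m/day.

0.940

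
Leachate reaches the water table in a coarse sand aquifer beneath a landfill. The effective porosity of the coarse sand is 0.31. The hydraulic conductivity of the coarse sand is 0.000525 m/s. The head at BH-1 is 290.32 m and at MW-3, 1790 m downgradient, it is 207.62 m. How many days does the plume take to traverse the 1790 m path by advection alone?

265

Convert K: 0.000525 m/s × 86400 = 45.36 m/day.
Hydraulic gradient i = (290.32 − 207.62) / 1790 = 82.7 / 1790 = 0.04620.
Darcy flux q = K · i = 45.36 × 0.04620 = 2.096 m/day.
Seepage velocity v = q / n_e = 2.096 / 0.31 = 6.760 m/day.
Travel time t = L / v = 1790 / 6.760 = 264.8 days.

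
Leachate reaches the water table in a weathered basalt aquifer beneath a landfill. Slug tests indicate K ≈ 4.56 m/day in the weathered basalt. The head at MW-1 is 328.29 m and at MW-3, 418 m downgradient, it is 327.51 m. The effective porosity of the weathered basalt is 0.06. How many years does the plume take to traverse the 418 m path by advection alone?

8.07

Hydraulic gradient i = (328.29 − 327.51) / 418 = 0.78 / 418 = 0.001866.
Darcy flux q = K · i = 4.560 × 0.001866 = 0.008509 m/day.
Seepage velocity v = q / n_e = 0.008509 / 0.06 = 0.1418 m/day.
Travel time t = L / v = 418 / 0.1418 = 2947 days = 8.070 years.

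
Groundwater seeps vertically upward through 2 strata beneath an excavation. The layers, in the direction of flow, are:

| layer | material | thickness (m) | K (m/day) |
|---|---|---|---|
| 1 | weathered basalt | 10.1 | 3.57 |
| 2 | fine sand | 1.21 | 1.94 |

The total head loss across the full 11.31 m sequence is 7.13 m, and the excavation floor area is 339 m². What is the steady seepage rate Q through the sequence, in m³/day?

Flow is perpendicular to layering, so the layers act in series and the equivalent K is the thickness-weighted harmonic mean.
Total thickness L = 10.1 + 1.21 = 11.31 m.
Σ(b_i/K_i) = 10.1/3.57 + 1.21/1.94 = 3.453 d.
K_eq = L / Σ(b_i/K_i) = 11.31 / 3.453 = 3.276 m/day.
Q = K_eq · A · (Δh/L) = 3.276 × 339 × (7.13/11.31) = 700.0 m³/day.

700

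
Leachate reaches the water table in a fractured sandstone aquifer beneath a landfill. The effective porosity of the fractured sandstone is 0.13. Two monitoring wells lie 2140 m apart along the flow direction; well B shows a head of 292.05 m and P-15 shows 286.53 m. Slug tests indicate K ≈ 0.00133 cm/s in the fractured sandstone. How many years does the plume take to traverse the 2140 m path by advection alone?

Convert K: 0.00133 cm/s × 864 = 1.149 m/day.
Hydraulic gradient i = (292.05 − 286.53) / 2140 = 5.52 / 2140 = 0.002579.
Darcy flux q = K · i = 1.149 × 0.002579 = 0.002964 m/day.
Seepage velocity v = q / n_e = 0.002964 / 0.13 = 0.02280 m/day.
Travel time t = L / v = 2140 / 0.02280 = 93857 days = 257.0 years.

257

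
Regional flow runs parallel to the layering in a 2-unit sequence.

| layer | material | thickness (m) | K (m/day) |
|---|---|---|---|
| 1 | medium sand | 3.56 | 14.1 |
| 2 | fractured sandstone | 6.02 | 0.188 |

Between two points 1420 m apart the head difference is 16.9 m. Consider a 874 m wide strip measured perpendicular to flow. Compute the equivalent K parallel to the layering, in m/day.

5.36

Flow is parallel to layering, so each bed carries its own Darcy discharge and the transmissivities add.
Σ(K_i·b_i) = 14.1×3.56 + 0.188×6.02 = 51.33 m²/day.
Total thickness b = 9.580 m, so K_eq = Σ(K_i·b_i)/b = 5.358 m/day.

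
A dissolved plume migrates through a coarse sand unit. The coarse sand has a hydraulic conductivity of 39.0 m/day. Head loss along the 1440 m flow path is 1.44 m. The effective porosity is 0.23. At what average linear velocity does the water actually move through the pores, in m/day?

Hydraulic gradient i = Δh / L = 1.44 / 1440 = 0.001000.
Darcy flux q = K · i = 39.00 × 0.001000 = 0.03900 m/day.
Seepage velocity v = q / n_e = 0.03900 / 0.23 = 0.1696 m/day.

0.170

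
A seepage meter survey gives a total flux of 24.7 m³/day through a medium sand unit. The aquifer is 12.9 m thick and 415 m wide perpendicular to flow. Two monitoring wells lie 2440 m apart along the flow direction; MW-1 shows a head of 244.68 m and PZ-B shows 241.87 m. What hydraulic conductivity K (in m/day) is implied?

Cross-sectional area A = 415 × 12.9 = 5354 m².
Hydraulic gradient i = (244.68 − 241.87) / 2440 = 2.81 / 2440 = 0.001152.
From Q = K·A·i, K = Q / (A·i) = 24.7 / (5354 × 0.001152) = 4.006 m/day.

4.01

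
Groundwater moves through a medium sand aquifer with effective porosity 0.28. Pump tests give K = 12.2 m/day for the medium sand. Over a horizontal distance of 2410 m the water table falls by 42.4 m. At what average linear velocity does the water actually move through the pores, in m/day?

0.767

Hydraulic gradient i = Δh / L = 42.4 / 2410 = 0.01759.
Darcy flux q = K · i = 12.20 × 0.01759 = 0.2146 m/day.
Seepage velocity v = q / n_e = 0.2146 / 0.28 = 0.7666 m/day.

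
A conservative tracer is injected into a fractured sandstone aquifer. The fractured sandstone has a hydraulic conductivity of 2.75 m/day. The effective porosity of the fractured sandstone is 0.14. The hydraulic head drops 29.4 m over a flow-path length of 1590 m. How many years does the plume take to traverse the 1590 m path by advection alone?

12.0

Hydraulic gradient i = Δh / L = 29.4 / 1590 = 0.01849.
Darcy flux q = K · i = 2.750 × 0.01849 = 0.05085 m/day.
Seepage velocity v = q / n_e = 0.05085 / 0.14 = 0.3632 m/day.
Travel time t = L / v = 1590 / 0.3632 = 4378 days = 11.99 years.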